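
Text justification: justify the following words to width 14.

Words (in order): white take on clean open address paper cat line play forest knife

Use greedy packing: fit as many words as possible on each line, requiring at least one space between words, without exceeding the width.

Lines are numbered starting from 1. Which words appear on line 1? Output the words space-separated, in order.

Answer: white take on

Derivation:
Line 1: ['white', 'take', 'on'] (min_width=13, slack=1)
Line 2: ['clean', 'open'] (min_width=10, slack=4)
Line 3: ['address', 'paper'] (min_width=13, slack=1)
Line 4: ['cat', 'line', 'play'] (min_width=13, slack=1)
Line 5: ['forest', 'knife'] (min_width=12, slack=2)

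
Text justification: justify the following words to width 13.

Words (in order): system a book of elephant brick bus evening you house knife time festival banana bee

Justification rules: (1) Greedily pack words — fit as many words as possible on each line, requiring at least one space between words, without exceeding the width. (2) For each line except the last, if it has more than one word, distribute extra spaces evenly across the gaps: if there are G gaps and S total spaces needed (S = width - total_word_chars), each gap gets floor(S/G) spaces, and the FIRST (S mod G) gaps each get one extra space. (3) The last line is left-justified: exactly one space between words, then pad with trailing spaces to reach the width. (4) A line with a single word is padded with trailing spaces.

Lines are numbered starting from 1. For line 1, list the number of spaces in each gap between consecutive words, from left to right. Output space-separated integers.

Answer: 1 1

Derivation:
Line 1: ['system', 'a', 'book'] (min_width=13, slack=0)
Line 2: ['of', 'elephant'] (min_width=11, slack=2)
Line 3: ['brick', 'bus'] (min_width=9, slack=4)
Line 4: ['evening', 'you'] (min_width=11, slack=2)
Line 5: ['house', 'knife'] (min_width=11, slack=2)
Line 6: ['time', 'festival'] (min_width=13, slack=0)
Line 7: ['banana', 'bee'] (min_width=10, slack=3)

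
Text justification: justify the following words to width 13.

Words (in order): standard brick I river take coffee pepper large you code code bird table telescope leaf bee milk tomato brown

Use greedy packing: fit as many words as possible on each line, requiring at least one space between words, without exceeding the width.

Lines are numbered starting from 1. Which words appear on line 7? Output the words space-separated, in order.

Answer: telescope

Derivation:
Line 1: ['standard'] (min_width=8, slack=5)
Line 2: ['brick', 'I', 'river'] (min_width=13, slack=0)
Line 3: ['take', 'coffee'] (min_width=11, slack=2)
Line 4: ['pepper', 'large'] (min_width=12, slack=1)
Line 5: ['you', 'code', 'code'] (min_width=13, slack=0)
Line 6: ['bird', 'table'] (min_width=10, slack=3)
Line 7: ['telescope'] (min_width=9, slack=4)
Line 8: ['leaf', 'bee', 'milk'] (min_width=13, slack=0)
Line 9: ['tomato', 'brown'] (min_width=12, slack=1)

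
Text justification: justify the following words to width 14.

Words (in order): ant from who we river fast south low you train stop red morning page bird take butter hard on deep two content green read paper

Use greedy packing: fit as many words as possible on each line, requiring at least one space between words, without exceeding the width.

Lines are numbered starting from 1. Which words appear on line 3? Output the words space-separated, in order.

Line 1: ['ant', 'from', 'who'] (min_width=12, slack=2)
Line 2: ['we', 'river', 'fast'] (min_width=13, slack=1)
Line 3: ['south', 'low', 'you'] (min_width=13, slack=1)
Line 4: ['train', 'stop', 'red'] (min_width=14, slack=0)
Line 5: ['morning', 'page'] (min_width=12, slack=2)
Line 6: ['bird', 'take'] (min_width=9, slack=5)
Line 7: ['butter', 'hard', 'on'] (min_width=14, slack=0)
Line 8: ['deep', 'two'] (min_width=8, slack=6)
Line 9: ['content', 'green'] (min_width=13, slack=1)
Line 10: ['read', 'paper'] (min_width=10, slack=4)

Answer: south low you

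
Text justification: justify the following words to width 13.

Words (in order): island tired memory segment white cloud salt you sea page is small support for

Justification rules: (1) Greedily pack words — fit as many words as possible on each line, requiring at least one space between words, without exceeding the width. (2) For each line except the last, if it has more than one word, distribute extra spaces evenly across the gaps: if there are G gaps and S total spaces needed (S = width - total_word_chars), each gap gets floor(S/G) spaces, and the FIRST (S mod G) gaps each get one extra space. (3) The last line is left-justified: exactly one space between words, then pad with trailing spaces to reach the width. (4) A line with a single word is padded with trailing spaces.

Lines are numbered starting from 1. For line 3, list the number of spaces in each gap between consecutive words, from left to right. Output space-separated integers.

Line 1: ['island', 'tired'] (min_width=12, slack=1)
Line 2: ['memory'] (min_width=6, slack=7)
Line 3: ['segment', 'white'] (min_width=13, slack=0)
Line 4: ['cloud', 'salt'] (min_width=10, slack=3)
Line 5: ['you', 'sea', 'page'] (min_width=12, slack=1)
Line 6: ['is', 'small'] (min_width=8, slack=5)
Line 7: ['support', 'for'] (min_width=11, slack=2)

Answer: 1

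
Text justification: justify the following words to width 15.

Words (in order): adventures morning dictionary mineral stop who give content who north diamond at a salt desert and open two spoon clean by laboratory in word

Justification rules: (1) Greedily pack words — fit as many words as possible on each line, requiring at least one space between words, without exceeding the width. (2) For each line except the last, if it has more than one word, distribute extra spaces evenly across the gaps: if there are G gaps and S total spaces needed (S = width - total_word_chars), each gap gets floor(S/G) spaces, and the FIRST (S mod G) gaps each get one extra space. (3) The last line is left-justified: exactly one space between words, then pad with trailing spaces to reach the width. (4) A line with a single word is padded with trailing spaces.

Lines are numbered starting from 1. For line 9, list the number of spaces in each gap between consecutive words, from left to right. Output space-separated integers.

Line 1: ['adventures'] (min_width=10, slack=5)
Line 2: ['morning'] (min_width=7, slack=8)
Line 3: ['dictionary'] (min_width=10, slack=5)
Line 4: ['mineral', 'stop'] (min_width=12, slack=3)
Line 5: ['who', 'give'] (min_width=8, slack=7)
Line 6: ['content', 'who'] (min_width=11, slack=4)
Line 7: ['north', 'diamond'] (min_width=13, slack=2)
Line 8: ['at', 'a', 'salt'] (min_width=9, slack=6)
Line 9: ['desert', 'and', 'open'] (min_width=15, slack=0)
Line 10: ['two', 'spoon', 'clean'] (min_width=15, slack=0)
Line 11: ['by', 'laboratory'] (min_width=13, slack=2)
Line 12: ['in', 'word'] (min_width=7, slack=8)

Answer: 1 1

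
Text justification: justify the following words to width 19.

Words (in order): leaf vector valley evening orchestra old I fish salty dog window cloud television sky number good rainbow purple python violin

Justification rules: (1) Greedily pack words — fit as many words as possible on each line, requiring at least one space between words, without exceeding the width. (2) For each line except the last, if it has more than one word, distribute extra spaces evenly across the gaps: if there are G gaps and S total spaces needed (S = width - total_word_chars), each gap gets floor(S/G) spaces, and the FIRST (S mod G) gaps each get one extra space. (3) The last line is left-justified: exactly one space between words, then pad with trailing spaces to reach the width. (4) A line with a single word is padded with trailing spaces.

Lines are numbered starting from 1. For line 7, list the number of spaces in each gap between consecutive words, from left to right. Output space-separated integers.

Answer: 7

Derivation:
Line 1: ['leaf', 'vector', 'valley'] (min_width=18, slack=1)
Line 2: ['evening', 'orchestra'] (min_width=17, slack=2)
Line 3: ['old', 'I', 'fish', 'salty'] (min_width=16, slack=3)
Line 4: ['dog', 'window', 'cloud'] (min_width=16, slack=3)
Line 5: ['television', 'sky'] (min_width=14, slack=5)
Line 6: ['number', 'good', 'rainbow'] (min_width=19, slack=0)
Line 7: ['purple', 'python'] (min_width=13, slack=6)
Line 8: ['violin'] (min_width=6, slack=13)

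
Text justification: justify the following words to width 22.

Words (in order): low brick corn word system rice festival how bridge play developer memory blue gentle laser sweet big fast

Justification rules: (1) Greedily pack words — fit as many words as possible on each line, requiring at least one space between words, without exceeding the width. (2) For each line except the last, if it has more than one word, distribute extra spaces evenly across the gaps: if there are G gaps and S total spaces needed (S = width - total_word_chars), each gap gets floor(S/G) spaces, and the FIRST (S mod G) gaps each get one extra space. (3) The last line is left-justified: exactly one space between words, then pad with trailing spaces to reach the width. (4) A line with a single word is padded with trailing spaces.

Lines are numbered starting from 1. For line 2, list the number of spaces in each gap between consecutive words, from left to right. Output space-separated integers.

Answer: 2 2

Derivation:
Line 1: ['low', 'brick', 'corn', 'word'] (min_width=19, slack=3)
Line 2: ['system', 'rice', 'festival'] (min_width=20, slack=2)
Line 3: ['how', 'bridge', 'play'] (min_width=15, slack=7)
Line 4: ['developer', 'memory', 'blue'] (min_width=21, slack=1)
Line 5: ['gentle', 'laser', 'sweet', 'big'] (min_width=22, slack=0)
Line 6: ['fast'] (min_width=4, slack=18)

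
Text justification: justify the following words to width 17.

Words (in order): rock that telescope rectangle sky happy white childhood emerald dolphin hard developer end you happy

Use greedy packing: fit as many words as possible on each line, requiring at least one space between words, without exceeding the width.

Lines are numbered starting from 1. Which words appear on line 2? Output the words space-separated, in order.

Answer: telescope

Derivation:
Line 1: ['rock', 'that'] (min_width=9, slack=8)
Line 2: ['telescope'] (min_width=9, slack=8)
Line 3: ['rectangle', 'sky'] (min_width=13, slack=4)
Line 4: ['happy', 'white'] (min_width=11, slack=6)
Line 5: ['childhood', 'emerald'] (min_width=17, slack=0)
Line 6: ['dolphin', 'hard'] (min_width=12, slack=5)
Line 7: ['developer', 'end', 'you'] (min_width=17, slack=0)
Line 8: ['happy'] (min_width=5, slack=12)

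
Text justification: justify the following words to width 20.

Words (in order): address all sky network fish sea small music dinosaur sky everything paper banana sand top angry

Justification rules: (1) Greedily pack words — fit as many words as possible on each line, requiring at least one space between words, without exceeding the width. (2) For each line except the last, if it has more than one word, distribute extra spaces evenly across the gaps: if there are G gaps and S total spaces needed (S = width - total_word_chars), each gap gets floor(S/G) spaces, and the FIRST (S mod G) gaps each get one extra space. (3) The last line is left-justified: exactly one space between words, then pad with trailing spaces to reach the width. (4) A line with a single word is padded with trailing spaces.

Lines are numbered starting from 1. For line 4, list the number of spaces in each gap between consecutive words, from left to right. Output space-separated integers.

Line 1: ['address', 'all', 'sky'] (min_width=15, slack=5)
Line 2: ['network', 'fish', 'sea'] (min_width=16, slack=4)
Line 3: ['small', 'music', 'dinosaur'] (min_width=20, slack=0)
Line 4: ['sky', 'everything', 'paper'] (min_width=20, slack=0)
Line 5: ['banana', 'sand', 'top'] (min_width=15, slack=5)
Line 6: ['angry'] (min_width=5, slack=15)

Answer: 1 1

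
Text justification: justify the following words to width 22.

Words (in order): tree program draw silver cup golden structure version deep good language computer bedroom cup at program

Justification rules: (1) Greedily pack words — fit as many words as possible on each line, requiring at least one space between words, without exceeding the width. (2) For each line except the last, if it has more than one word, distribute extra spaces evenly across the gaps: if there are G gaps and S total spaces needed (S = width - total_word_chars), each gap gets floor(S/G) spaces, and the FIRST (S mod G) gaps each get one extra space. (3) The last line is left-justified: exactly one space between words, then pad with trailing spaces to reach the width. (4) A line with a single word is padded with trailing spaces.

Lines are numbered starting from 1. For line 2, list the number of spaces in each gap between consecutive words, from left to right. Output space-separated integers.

Answer: 4 3

Derivation:
Line 1: ['tree', 'program', 'draw'] (min_width=17, slack=5)
Line 2: ['silver', 'cup', 'golden'] (min_width=17, slack=5)
Line 3: ['structure', 'version', 'deep'] (min_width=22, slack=0)
Line 4: ['good', 'language', 'computer'] (min_width=22, slack=0)
Line 5: ['bedroom', 'cup', 'at', 'program'] (min_width=22, slack=0)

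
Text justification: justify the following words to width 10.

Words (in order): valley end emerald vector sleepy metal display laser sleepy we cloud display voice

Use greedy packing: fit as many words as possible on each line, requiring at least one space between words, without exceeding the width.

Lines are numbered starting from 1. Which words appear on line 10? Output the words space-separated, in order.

Answer: display

Derivation:
Line 1: ['valley', 'end'] (min_width=10, slack=0)
Line 2: ['emerald'] (min_width=7, slack=3)
Line 3: ['vector'] (min_width=6, slack=4)
Line 4: ['sleepy'] (min_width=6, slack=4)
Line 5: ['metal'] (min_width=5, slack=5)
Line 6: ['display'] (min_width=7, slack=3)
Line 7: ['laser'] (min_width=5, slack=5)
Line 8: ['sleepy', 'we'] (min_width=9, slack=1)
Line 9: ['cloud'] (min_width=5, slack=5)
Line 10: ['display'] (min_width=7, slack=3)
Line 11: ['voice'] (min_width=5, slack=5)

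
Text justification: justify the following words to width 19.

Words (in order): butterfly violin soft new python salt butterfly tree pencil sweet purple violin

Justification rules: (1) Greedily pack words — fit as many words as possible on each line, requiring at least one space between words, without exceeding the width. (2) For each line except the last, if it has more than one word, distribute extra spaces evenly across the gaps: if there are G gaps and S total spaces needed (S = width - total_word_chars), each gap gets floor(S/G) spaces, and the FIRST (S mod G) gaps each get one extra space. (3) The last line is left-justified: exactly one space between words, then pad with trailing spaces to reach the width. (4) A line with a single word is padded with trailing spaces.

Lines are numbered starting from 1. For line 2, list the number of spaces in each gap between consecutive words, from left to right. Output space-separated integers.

Answer: 3 3

Derivation:
Line 1: ['butterfly', 'violin'] (min_width=16, slack=3)
Line 2: ['soft', 'new', 'python'] (min_width=15, slack=4)
Line 3: ['salt', 'butterfly', 'tree'] (min_width=19, slack=0)
Line 4: ['pencil', 'sweet', 'purple'] (min_width=19, slack=0)
Line 5: ['violin'] (min_width=6, slack=13)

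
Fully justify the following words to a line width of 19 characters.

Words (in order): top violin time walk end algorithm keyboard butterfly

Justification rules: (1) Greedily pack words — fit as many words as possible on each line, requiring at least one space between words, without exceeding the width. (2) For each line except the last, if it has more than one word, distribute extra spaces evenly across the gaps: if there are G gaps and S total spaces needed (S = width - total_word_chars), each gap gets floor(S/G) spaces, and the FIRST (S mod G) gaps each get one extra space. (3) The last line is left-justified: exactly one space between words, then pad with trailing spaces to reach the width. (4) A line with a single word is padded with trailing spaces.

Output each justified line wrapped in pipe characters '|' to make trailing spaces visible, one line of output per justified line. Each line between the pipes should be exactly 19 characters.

Line 1: ['top', 'violin', 'time'] (min_width=15, slack=4)
Line 2: ['walk', 'end', 'algorithm'] (min_width=18, slack=1)
Line 3: ['keyboard', 'butterfly'] (min_width=18, slack=1)

Answer: |top   violin   time|
|walk  end algorithm|
|keyboard butterfly |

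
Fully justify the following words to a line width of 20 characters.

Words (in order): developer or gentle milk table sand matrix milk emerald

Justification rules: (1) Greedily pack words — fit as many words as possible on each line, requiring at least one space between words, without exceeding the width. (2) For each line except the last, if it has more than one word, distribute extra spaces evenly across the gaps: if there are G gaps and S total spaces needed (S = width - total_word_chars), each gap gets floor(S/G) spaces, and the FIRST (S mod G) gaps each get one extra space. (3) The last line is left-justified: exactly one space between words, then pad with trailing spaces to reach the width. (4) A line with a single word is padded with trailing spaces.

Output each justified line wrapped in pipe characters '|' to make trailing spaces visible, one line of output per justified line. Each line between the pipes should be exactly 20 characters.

Answer: |developer  or gentle|
|milk    table   sand|
|matrix milk emerald |

Derivation:
Line 1: ['developer', 'or', 'gentle'] (min_width=19, slack=1)
Line 2: ['milk', 'table', 'sand'] (min_width=15, slack=5)
Line 3: ['matrix', 'milk', 'emerald'] (min_width=19, slack=1)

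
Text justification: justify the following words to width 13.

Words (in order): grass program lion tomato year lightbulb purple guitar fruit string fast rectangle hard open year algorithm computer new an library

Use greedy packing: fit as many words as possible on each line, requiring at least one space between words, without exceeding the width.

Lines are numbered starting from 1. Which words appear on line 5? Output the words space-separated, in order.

Answer: purple guitar

Derivation:
Line 1: ['grass', 'program'] (min_width=13, slack=0)
Line 2: ['lion', 'tomato'] (min_width=11, slack=2)
Line 3: ['year'] (min_width=4, slack=9)
Line 4: ['lightbulb'] (min_width=9, slack=4)
Line 5: ['purple', 'guitar'] (min_width=13, slack=0)
Line 6: ['fruit', 'string'] (min_width=12, slack=1)
Line 7: ['fast'] (min_width=4, slack=9)
Line 8: ['rectangle'] (min_width=9, slack=4)
Line 9: ['hard', 'open'] (min_width=9, slack=4)
Line 10: ['year'] (min_width=4, slack=9)
Line 11: ['algorithm'] (min_width=9, slack=4)
Line 12: ['computer', 'new'] (min_width=12, slack=1)
Line 13: ['an', 'library'] (min_width=10, slack=3)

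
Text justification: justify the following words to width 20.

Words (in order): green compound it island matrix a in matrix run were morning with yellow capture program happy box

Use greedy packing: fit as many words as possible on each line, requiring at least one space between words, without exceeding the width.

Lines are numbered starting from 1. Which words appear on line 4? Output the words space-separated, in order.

Answer: morning with yellow

Derivation:
Line 1: ['green', 'compound', 'it'] (min_width=17, slack=3)
Line 2: ['island', 'matrix', 'a', 'in'] (min_width=18, slack=2)
Line 3: ['matrix', 'run', 'were'] (min_width=15, slack=5)
Line 4: ['morning', 'with', 'yellow'] (min_width=19, slack=1)
Line 5: ['capture', 'program'] (min_width=15, slack=5)
Line 6: ['happy', 'box'] (min_width=9, slack=11)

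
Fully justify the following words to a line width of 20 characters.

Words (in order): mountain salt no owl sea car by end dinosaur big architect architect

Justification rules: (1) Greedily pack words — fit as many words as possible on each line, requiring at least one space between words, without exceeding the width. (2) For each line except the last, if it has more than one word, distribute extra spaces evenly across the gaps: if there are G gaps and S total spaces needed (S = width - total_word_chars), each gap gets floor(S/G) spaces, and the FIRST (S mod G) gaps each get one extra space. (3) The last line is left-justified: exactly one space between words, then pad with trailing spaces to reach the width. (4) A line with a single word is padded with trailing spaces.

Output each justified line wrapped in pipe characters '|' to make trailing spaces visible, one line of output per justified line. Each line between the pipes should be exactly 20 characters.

Line 1: ['mountain', 'salt', 'no', 'owl'] (min_width=20, slack=0)
Line 2: ['sea', 'car', 'by', 'end'] (min_width=14, slack=6)
Line 3: ['dinosaur', 'big'] (min_width=12, slack=8)
Line 4: ['architect', 'architect'] (min_width=19, slack=1)

Answer: |mountain salt no owl|
|sea   car   by   end|
|dinosaur         big|
|architect architect |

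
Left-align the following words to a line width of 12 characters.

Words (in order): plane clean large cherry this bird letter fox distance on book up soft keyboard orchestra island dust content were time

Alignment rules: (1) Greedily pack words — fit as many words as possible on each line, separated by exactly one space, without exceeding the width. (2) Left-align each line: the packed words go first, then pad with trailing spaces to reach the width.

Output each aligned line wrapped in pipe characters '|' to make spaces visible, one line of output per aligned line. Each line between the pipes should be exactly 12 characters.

Line 1: ['plane', 'clean'] (min_width=11, slack=1)
Line 2: ['large', 'cherry'] (min_width=12, slack=0)
Line 3: ['this', 'bird'] (min_width=9, slack=3)
Line 4: ['letter', 'fox'] (min_width=10, slack=2)
Line 5: ['distance', 'on'] (min_width=11, slack=1)
Line 6: ['book', 'up', 'soft'] (min_width=12, slack=0)
Line 7: ['keyboard'] (min_width=8, slack=4)
Line 8: ['orchestra'] (min_width=9, slack=3)
Line 9: ['island', 'dust'] (min_width=11, slack=1)
Line 10: ['content', 'were'] (min_width=12, slack=0)
Line 11: ['time'] (min_width=4, slack=8)

Answer: |plane clean |
|large cherry|
|this bird   |
|letter fox  |
|distance on |
|book up soft|
|keyboard    |
|orchestra   |
|island dust |
|content were|
|time        |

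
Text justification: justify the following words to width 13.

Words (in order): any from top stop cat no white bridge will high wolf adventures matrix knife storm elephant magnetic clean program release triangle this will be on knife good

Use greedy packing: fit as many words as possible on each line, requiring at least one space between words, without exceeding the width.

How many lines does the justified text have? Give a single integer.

Answer: 15

Derivation:
Line 1: ['any', 'from', 'top'] (min_width=12, slack=1)
Line 2: ['stop', 'cat', 'no'] (min_width=11, slack=2)
Line 3: ['white', 'bridge'] (min_width=12, slack=1)
Line 4: ['will', 'high'] (min_width=9, slack=4)
Line 5: ['wolf'] (min_width=4, slack=9)
Line 6: ['adventures'] (min_width=10, slack=3)
Line 7: ['matrix', 'knife'] (min_width=12, slack=1)
Line 8: ['storm'] (min_width=5, slack=8)
Line 9: ['elephant'] (min_width=8, slack=5)
Line 10: ['magnetic'] (min_width=8, slack=5)
Line 11: ['clean', 'program'] (min_width=13, slack=0)
Line 12: ['release'] (min_width=7, slack=6)
Line 13: ['triangle', 'this'] (min_width=13, slack=0)
Line 14: ['will', 'be', 'on'] (min_width=10, slack=3)
Line 15: ['knife', 'good'] (min_width=10, slack=3)
Total lines: 15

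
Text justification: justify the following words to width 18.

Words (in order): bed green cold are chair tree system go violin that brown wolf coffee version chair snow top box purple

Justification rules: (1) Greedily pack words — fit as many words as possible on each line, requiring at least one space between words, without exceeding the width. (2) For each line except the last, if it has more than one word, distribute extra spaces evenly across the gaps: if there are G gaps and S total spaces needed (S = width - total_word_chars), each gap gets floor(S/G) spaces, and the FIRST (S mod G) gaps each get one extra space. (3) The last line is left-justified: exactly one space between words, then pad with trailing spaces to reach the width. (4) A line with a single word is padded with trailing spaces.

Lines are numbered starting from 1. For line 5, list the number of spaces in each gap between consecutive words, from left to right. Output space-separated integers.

Answer: 1 1

Derivation:
Line 1: ['bed', 'green', 'cold', 'are'] (min_width=18, slack=0)
Line 2: ['chair', 'tree', 'system'] (min_width=17, slack=1)
Line 3: ['go', 'violin', 'that'] (min_width=14, slack=4)
Line 4: ['brown', 'wolf', 'coffee'] (min_width=17, slack=1)
Line 5: ['version', 'chair', 'snow'] (min_width=18, slack=0)
Line 6: ['top', 'box', 'purple'] (min_width=14, slack=4)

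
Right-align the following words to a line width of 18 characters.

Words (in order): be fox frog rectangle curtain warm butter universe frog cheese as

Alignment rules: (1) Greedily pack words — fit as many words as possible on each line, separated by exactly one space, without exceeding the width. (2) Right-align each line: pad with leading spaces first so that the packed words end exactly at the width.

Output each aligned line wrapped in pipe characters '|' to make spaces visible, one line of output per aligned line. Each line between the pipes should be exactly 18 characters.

Line 1: ['be', 'fox', 'frog'] (min_width=11, slack=7)
Line 2: ['rectangle', 'curtain'] (min_width=17, slack=1)
Line 3: ['warm', 'butter'] (min_width=11, slack=7)
Line 4: ['universe', 'frog'] (min_width=13, slack=5)
Line 5: ['cheese', 'as'] (min_width=9, slack=9)

Answer: |       be fox frog|
| rectangle curtain|
|       warm butter|
|     universe frog|
|         cheese as|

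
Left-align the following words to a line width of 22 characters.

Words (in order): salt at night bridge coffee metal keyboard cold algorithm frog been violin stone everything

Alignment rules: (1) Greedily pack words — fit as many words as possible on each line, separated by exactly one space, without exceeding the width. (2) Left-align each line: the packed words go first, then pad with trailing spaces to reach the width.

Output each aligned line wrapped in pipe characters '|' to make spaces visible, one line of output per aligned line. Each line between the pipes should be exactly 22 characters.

Line 1: ['salt', 'at', 'night', 'bridge'] (min_width=20, slack=2)
Line 2: ['coffee', 'metal', 'keyboard'] (min_width=21, slack=1)
Line 3: ['cold', 'algorithm', 'frog'] (min_width=19, slack=3)
Line 4: ['been', 'violin', 'stone'] (min_width=17, slack=5)
Line 5: ['everything'] (min_width=10, slack=12)

Answer: |salt at night bridge  |
|coffee metal keyboard |
|cold algorithm frog   |
|been violin stone     |
|everything            |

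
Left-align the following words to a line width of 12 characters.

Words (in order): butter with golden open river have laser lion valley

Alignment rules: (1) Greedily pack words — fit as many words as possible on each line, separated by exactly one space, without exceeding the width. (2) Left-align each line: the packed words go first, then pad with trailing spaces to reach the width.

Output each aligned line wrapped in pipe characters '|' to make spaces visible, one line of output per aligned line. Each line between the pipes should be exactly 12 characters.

Line 1: ['butter', 'with'] (min_width=11, slack=1)
Line 2: ['golden', 'open'] (min_width=11, slack=1)
Line 3: ['river', 'have'] (min_width=10, slack=2)
Line 4: ['laser', 'lion'] (min_width=10, slack=2)
Line 5: ['valley'] (min_width=6, slack=6)

Answer: |butter with |
|golden open |
|river have  |
|laser lion  |
|valley      |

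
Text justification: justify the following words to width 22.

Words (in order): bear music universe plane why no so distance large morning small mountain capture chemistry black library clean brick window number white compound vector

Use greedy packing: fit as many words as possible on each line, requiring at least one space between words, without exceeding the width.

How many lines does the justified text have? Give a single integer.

Answer: 8

Derivation:
Line 1: ['bear', 'music', 'universe'] (min_width=19, slack=3)
Line 2: ['plane', 'why', 'no', 'so'] (min_width=15, slack=7)
Line 3: ['distance', 'large', 'morning'] (min_width=22, slack=0)
Line 4: ['small', 'mountain', 'capture'] (min_width=22, slack=0)
Line 5: ['chemistry', 'black'] (min_width=15, slack=7)
Line 6: ['library', 'clean', 'brick'] (min_width=19, slack=3)
Line 7: ['window', 'number', 'white'] (min_width=19, slack=3)
Line 8: ['compound', 'vector'] (min_width=15, slack=7)
Total lines: 8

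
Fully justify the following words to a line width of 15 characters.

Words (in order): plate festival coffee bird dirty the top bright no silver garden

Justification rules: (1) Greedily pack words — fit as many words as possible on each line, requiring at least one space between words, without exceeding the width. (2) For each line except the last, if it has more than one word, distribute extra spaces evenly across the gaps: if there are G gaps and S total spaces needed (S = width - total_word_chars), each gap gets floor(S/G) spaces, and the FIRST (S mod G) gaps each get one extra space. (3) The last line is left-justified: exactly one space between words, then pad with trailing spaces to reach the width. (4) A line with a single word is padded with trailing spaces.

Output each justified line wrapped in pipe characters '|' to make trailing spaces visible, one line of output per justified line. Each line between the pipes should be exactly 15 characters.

Answer: |plate  festival|
|coffee     bird|
|dirty  the  top|
|bright       no|
|silver garden  |

Derivation:
Line 1: ['plate', 'festival'] (min_width=14, slack=1)
Line 2: ['coffee', 'bird'] (min_width=11, slack=4)
Line 3: ['dirty', 'the', 'top'] (min_width=13, slack=2)
Line 4: ['bright', 'no'] (min_width=9, slack=6)
Line 5: ['silver', 'garden'] (min_width=13, slack=2)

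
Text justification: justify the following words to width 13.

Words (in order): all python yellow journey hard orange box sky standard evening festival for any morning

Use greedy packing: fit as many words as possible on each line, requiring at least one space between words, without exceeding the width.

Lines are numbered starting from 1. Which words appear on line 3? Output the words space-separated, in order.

Line 1: ['all', 'python'] (min_width=10, slack=3)
Line 2: ['yellow'] (min_width=6, slack=7)
Line 3: ['journey', 'hard'] (min_width=12, slack=1)
Line 4: ['orange', 'box'] (min_width=10, slack=3)
Line 5: ['sky', 'standard'] (min_width=12, slack=1)
Line 6: ['evening'] (min_width=7, slack=6)
Line 7: ['festival', 'for'] (min_width=12, slack=1)
Line 8: ['any', 'morning'] (min_width=11, slack=2)

Answer: journey hard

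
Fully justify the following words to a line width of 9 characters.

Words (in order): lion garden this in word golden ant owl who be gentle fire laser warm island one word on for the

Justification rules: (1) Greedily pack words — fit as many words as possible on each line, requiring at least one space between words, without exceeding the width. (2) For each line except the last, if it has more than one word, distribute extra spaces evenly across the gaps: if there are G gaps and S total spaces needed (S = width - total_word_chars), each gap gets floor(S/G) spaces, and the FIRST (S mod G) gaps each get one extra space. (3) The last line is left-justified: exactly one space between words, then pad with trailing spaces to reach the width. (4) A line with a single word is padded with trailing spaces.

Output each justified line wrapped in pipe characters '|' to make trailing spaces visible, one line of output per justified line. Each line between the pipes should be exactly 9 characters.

Answer: |lion     |
|garden   |
|this   in|
|word     |
|golden   |
|ant   owl|
|who    be|
|gentle   |
|fire     |
|laser    |
|warm     |
|island   |
|one  word|
|on    for|
|the      |

Derivation:
Line 1: ['lion'] (min_width=4, slack=5)
Line 2: ['garden'] (min_width=6, slack=3)
Line 3: ['this', 'in'] (min_width=7, slack=2)
Line 4: ['word'] (min_width=4, slack=5)
Line 5: ['golden'] (min_width=6, slack=3)
Line 6: ['ant', 'owl'] (min_width=7, slack=2)
Line 7: ['who', 'be'] (min_width=6, slack=3)
Line 8: ['gentle'] (min_width=6, slack=3)
Line 9: ['fire'] (min_width=4, slack=5)
Line 10: ['laser'] (min_width=5, slack=4)
Line 11: ['warm'] (min_width=4, slack=5)
Line 12: ['island'] (min_width=6, slack=3)
Line 13: ['one', 'word'] (min_width=8, slack=1)
Line 14: ['on', 'for'] (min_width=6, slack=3)
Line 15: ['the'] (min_width=3, slack=6)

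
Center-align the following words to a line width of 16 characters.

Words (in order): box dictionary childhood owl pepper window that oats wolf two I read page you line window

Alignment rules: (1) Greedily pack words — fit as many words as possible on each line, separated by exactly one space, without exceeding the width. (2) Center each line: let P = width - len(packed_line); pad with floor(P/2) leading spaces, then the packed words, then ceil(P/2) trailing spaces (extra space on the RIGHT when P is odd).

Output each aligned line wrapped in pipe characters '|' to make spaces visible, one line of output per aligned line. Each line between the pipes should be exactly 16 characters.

Answer: | box dictionary |
| childhood owl  |
| pepper window  |
| that oats wolf |
|two I read page |
|you line window |

Derivation:
Line 1: ['box', 'dictionary'] (min_width=14, slack=2)
Line 2: ['childhood', 'owl'] (min_width=13, slack=3)
Line 3: ['pepper', 'window'] (min_width=13, slack=3)
Line 4: ['that', 'oats', 'wolf'] (min_width=14, slack=2)
Line 5: ['two', 'I', 'read', 'page'] (min_width=15, slack=1)
Line 6: ['you', 'line', 'window'] (min_width=15, slack=1)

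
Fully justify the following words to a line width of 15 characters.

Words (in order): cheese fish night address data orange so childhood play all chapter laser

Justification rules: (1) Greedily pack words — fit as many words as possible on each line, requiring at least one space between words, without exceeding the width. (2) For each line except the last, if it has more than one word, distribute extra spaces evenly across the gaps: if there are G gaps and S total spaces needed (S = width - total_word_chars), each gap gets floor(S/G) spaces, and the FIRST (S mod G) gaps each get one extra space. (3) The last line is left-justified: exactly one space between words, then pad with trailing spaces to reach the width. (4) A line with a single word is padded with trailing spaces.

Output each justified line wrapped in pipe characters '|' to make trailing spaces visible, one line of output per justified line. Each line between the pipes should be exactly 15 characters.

Line 1: ['cheese', 'fish'] (min_width=11, slack=4)
Line 2: ['night', 'address'] (min_width=13, slack=2)
Line 3: ['data', 'orange', 'so'] (min_width=14, slack=1)
Line 4: ['childhood', 'play'] (min_width=14, slack=1)
Line 5: ['all', 'chapter'] (min_width=11, slack=4)
Line 6: ['laser'] (min_width=5, slack=10)

Answer: |cheese     fish|
|night   address|
|data  orange so|
|childhood  play|
|all     chapter|
|laser          |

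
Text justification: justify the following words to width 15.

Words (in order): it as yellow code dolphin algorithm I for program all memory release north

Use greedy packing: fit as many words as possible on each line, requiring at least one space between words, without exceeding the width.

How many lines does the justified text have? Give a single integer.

Answer: 6

Derivation:
Line 1: ['it', 'as', 'yellow'] (min_width=12, slack=3)
Line 2: ['code', 'dolphin'] (min_width=12, slack=3)
Line 3: ['algorithm', 'I', 'for'] (min_width=15, slack=0)
Line 4: ['program', 'all'] (min_width=11, slack=4)
Line 5: ['memory', 'release'] (min_width=14, slack=1)
Line 6: ['north'] (min_width=5, slack=10)
Total lines: 6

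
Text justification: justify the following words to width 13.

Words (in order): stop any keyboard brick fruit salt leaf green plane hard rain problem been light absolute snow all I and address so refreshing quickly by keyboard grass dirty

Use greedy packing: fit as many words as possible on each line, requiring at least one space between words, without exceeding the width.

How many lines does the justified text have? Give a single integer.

Answer: 15

Derivation:
Line 1: ['stop', 'any'] (min_width=8, slack=5)
Line 2: ['keyboard'] (min_width=8, slack=5)
Line 3: ['brick', 'fruit'] (min_width=11, slack=2)
Line 4: ['salt', 'leaf'] (min_width=9, slack=4)
Line 5: ['green', 'plane'] (min_width=11, slack=2)
Line 6: ['hard', 'rain'] (min_width=9, slack=4)
Line 7: ['problem', 'been'] (min_width=12, slack=1)
Line 8: ['light'] (min_width=5, slack=8)
Line 9: ['absolute', 'snow'] (min_width=13, slack=0)
Line 10: ['all', 'I', 'and'] (min_width=9, slack=4)
Line 11: ['address', 'so'] (min_width=10, slack=3)
Line 12: ['refreshing'] (min_width=10, slack=3)
Line 13: ['quickly', 'by'] (min_width=10, slack=3)
Line 14: ['keyboard'] (min_width=8, slack=5)
Line 15: ['grass', 'dirty'] (min_width=11, slack=2)
Total lines: 15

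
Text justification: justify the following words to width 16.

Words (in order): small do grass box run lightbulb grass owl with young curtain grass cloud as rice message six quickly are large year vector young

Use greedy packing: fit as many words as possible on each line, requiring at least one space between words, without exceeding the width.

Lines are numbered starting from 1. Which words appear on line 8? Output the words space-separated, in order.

Line 1: ['small', 'do', 'grass'] (min_width=14, slack=2)
Line 2: ['box', 'run'] (min_width=7, slack=9)
Line 3: ['lightbulb', 'grass'] (min_width=15, slack=1)
Line 4: ['owl', 'with', 'young'] (min_width=14, slack=2)
Line 5: ['curtain', 'grass'] (min_width=13, slack=3)
Line 6: ['cloud', 'as', 'rice'] (min_width=13, slack=3)
Line 7: ['message', 'six'] (min_width=11, slack=5)
Line 8: ['quickly', 'are'] (min_width=11, slack=5)
Line 9: ['large', 'year'] (min_width=10, slack=6)
Line 10: ['vector', 'young'] (min_width=12, slack=4)

Answer: quickly are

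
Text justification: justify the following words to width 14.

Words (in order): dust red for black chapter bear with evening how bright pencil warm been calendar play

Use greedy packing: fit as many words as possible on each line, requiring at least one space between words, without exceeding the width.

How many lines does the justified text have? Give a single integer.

Line 1: ['dust', 'red', 'for'] (min_width=12, slack=2)
Line 2: ['black', 'chapter'] (min_width=13, slack=1)
Line 3: ['bear', 'with'] (min_width=9, slack=5)
Line 4: ['evening', 'how'] (min_width=11, slack=3)
Line 5: ['bright', 'pencil'] (min_width=13, slack=1)
Line 6: ['warm', 'been'] (min_width=9, slack=5)
Line 7: ['calendar', 'play'] (min_width=13, slack=1)
Total lines: 7

Answer: 7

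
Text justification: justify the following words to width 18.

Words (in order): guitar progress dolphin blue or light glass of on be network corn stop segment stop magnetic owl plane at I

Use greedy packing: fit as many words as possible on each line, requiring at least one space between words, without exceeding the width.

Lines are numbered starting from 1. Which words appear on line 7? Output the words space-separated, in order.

Answer: at I

Derivation:
Line 1: ['guitar', 'progress'] (min_width=15, slack=3)
Line 2: ['dolphin', 'blue', 'or'] (min_width=15, slack=3)
Line 3: ['light', 'glass', 'of', 'on'] (min_width=17, slack=1)
Line 4: ['be', 'network', 'corn'] (min_width=15, slack=3)
Line 5: ['stop', 'segment', 'stop'] (min_width=17, slack=1)
Line 6: ['magnetic', 'owl', 'plane'] (min_width=18, slack=0)
Line 7: ['at', 'I'] (min_width=4, slack=14)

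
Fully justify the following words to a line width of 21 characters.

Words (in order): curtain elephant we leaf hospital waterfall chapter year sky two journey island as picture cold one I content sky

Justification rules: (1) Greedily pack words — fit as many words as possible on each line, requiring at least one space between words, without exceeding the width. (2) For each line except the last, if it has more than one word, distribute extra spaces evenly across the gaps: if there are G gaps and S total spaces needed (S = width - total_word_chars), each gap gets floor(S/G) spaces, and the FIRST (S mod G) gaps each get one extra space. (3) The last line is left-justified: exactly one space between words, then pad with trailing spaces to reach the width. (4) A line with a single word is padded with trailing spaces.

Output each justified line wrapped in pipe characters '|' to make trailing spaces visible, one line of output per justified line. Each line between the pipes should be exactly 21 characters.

Line 1: ['curtain', 'elephant', 'we'] (min_width=19, slack=2)
Line 2: ['leaf', 'hospital'] (min_width=13, slack=8)
Line 3: ['waterfall', 'chapter'] (min_width=17, slack=4)
Line 4: ['year', 'sky', 'two', 'journey'] (min_width=20, slack=1)
Line 5: ['island', 'as', 'picture'] (min_width=17, slack=4)
Line 6: ['cold', 'one', 'I', 'content'] (min_width=18, slack=3)
Line 7: ['sky'] (min_width=3, slack=18)

Answer: |curtain  elephant  we|
|leaf         hospital|
|waterfall     chapter|
|year  sky two journey|
|island   as   picture|
|cold  one  I  content|
|sky                  |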